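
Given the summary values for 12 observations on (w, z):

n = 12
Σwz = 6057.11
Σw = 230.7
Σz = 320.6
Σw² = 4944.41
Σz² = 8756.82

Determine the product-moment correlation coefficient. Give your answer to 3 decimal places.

r = (nΣwz − ΣwΣz) / √[(nΣw² − (Σw)²)(nΣz² − (Σz)²)]
Numerator: 12×6057.11 − 230.7×320.6 = -1277.1
Denominator: √[(59332.92 − 53222.49)(105081.84 − 102784.36)] = √[6110.43 × 2297.48] = 3746.8107
r = -1277.1 / 3746.8107 ≈ -0.341

-0.341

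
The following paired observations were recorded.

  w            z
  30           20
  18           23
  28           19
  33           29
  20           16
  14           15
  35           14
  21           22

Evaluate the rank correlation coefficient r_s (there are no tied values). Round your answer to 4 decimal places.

Rank w: 6, 2, 5, 7, 3, 1, 8, 4
Rank z: 5, 7, 4, 8, 3, 2, 1, 6
d = rank(w) − rank(z): 1, -5, 1, -1, 0, -1, 7, -2; Σd² = 82
ρ = 1 − 6Σd² / [n(n²−1)] = 1 − 6×82 / (8×63) = 1 − 492/504 ≈ 0.0238

0.0238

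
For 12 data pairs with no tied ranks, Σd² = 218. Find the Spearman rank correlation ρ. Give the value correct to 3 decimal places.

0.238

ρ = 1 − 6Σd² / [n(n²−1)] = 1 − 6×218 / (12×143)
  = 1 − 1308/1716 = 1 − 0.7622 ≈ 0.238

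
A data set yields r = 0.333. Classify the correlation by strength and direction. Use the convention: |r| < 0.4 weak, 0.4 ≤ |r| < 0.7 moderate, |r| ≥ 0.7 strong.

r = 0.333 > 0 so the relationship is positive.
|r| = 0.333, which falls in the weak range.

weak positive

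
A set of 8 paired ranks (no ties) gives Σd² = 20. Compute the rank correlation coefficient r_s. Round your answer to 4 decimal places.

0.7619

ρ = 1 − 6Σd² / [n(n²−1)] = 1 − 6×20 / (8×63)
  = 1 − 120/504 = 1 − 0.23810 ≈ 0.7619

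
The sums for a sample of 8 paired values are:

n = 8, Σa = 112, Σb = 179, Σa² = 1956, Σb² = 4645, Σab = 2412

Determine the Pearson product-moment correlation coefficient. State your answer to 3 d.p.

-0.189

r = (nΣab − ΣaΣb) / √[(nΣa² − (Σa)²)(nΣb² − (Σb)²)]
Numerator: 8×2412 − 112×179 = -752
Denominator: √[(15648 − 12544)(37160 − 32041)] = √[3104 × 5119] = 3986.1480
r = -752 / 3986.1480 ≈ -0.189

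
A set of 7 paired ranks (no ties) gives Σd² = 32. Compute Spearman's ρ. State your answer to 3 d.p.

ρ = 1 − 6Σd² / [n(n²−1)] = 1 − 6×32 / (7×48)
  = 1 − 192/336 = 1 − 0.5714 ≈ 0.429

0.429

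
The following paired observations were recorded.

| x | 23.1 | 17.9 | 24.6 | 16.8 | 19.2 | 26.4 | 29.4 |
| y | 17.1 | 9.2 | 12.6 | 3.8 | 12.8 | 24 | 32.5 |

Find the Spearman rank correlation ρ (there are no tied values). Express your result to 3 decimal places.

Rank x: 4, 2, 5, 1, 3, 6, 7
Rank y: 5, 2, 3, 1, 4, 6, 7
d = rank(x) − rank(y): -1, 0, 2, 0, -1, 0, 0; Σd² = 6
ρ = 1 − 6Σd² / [n(n²−1)] = 1 − 6×6 / (7×48) = 1 − 36/336 ≈ 0.893

0.893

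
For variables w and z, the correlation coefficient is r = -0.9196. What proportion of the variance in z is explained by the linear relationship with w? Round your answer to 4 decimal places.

r² = (-0.9196)² = 0.8457

0.8457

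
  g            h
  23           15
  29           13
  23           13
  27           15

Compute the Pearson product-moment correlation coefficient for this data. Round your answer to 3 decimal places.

-0.192

n = 4, Σg = 102, Σh = 56, Σg² = 2628, Σh² = 788, Σgh = 1426
nΣgh − ΣgΣh = 5704 − 5712 = -8
nΣg² − (Σg)² = 10512 − 10404 = 108; nΣh² − (Σh)² = 3152 − 3136 = 16
r = -8 / √(108 × 16) = -8 / 41.5692 ≈ -0.192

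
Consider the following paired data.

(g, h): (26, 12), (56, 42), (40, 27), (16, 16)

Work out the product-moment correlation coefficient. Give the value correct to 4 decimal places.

0.9331

n = 4, Σg = 138, Σh = 97, Σg² = 5668, Σh² = 2893, Σgh = 4000
nΣgh − ΣgΣh = 16000 − 13386 = 2614
nΣg² − (Σg)² = 22672 − 19044 = 3628; nΣh² − (Σh)² = 11572 − 9409 = 2163
r = 2614 / √(3628 × 2163) = 2614 / 2801.3147 ≈ 0.9331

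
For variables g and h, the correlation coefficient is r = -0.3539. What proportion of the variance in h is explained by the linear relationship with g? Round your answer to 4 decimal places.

0.1252

r² = (-0.3539)² = 0.1252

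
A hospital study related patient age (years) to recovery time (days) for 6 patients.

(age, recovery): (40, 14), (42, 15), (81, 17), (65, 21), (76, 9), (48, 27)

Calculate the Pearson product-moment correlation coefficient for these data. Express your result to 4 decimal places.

-0.2368

n = 6, Σx = 352, Σy = 103, Σx² = 22230, Σy² = 1961, Σxy = 5912
nΣxy − ΣxΣy = 35472 − 36256 = -784
nΣx² − (Σx)² = 133380 − 123904 = 9476; nΣy² − (Σy)² = 11766 − 10609 = 1157
r = -784 / √(9476 × 1157) = -784 / 3311.1527 ≈ -0.2368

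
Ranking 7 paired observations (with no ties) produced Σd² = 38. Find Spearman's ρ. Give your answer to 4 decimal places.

ρ = 1 − 6Σd² / [n(n²−1)] = 1 − 6×38 / (7×48)
  = 1 − 228/336 = 1 − 0.67857 ≈ 0.3214

0.3214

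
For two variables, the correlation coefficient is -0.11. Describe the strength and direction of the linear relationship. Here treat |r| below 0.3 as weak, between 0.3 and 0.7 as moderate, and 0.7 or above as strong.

r = -0.11 < 0 so the relationship is negative.
|r| = 0.11, which falls in the weak range.

weak negative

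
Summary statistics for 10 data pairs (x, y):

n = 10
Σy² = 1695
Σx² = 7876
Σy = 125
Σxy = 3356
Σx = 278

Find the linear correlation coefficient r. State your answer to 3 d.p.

r = (nΣxy − ΣxΣy) / √[(nΣx² − (Σx)²)(nΣy² − (Σy)²)]
Numerator: 10×3356 − 278×125 = -1190
Denominator: √[(78760 − 77284)(16950 − 15625)] = √[1476 × 1325] = 1398.4634
r = -1190 / 1398.4634 ≈ -0.851

-0.851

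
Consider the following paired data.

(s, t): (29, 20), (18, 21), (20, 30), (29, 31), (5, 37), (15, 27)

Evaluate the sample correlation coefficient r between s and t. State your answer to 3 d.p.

n = 6, Σs = 116, Σt = 166, Σs² = 2656, Σt² = 4800, Σst = 3047
nΣst − ΣsΣt = 18282 − 19256 = -974
nΣs² − (Σs)² = 15936 − 13456 = 2480; nΣt² − (Σt)² = 28800 − 27556 = 1244
r = -974 / √(2480 × 1244) = -974 / 1756.4510 ≈ -0.555

-0.555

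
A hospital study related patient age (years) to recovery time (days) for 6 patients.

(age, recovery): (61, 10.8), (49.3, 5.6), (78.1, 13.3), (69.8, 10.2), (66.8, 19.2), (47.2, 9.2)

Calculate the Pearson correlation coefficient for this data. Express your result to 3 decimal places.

n = 6, Σx = 372.2, Σy = 68.3, Σx² = 23813.22, Σy² = 882.21, Σxy = 4402.37
nΣxy − ΣxΣy = 26414.22 − 25421.26 = 992.96
nΣx² − (Σx)² = 142879.32 − 138532.84 = 4346.48; nΣy² − (Σy)² = 5293.26 − 4664.89 = 628.37
r = 992.96 / √(4346.48 × 628.37) = 992.96 / 1652.6335 ≈ 0.601

0.601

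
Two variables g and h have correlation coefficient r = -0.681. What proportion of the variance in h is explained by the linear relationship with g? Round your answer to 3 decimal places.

0.464

r² = (-0.681)² = 0.464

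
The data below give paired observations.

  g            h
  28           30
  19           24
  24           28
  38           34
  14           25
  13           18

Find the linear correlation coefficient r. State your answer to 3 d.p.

0.922

n = 6, Σg = 136, Σh = 159, Σg² = 3530, Σh² = 4365, Σgh = 3844
nΣgh − ΣgΣh = 23064 − 21624 = 1440
nΣg² − (Σg)² = 21180 − 18496 = 2684; nΣh² − (Σh)² = 26190 − 25281 = 909
r = 1440 / √(2684 × 909) = 1440 / 1561.9718 ≈ 0.922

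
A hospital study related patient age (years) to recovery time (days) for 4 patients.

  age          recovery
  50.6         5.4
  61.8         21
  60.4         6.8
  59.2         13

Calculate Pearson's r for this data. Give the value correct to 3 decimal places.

0.666

n = 4, Σx = 232, Σy = 46.2, Σx² = 13532.4, Σy² = 685.4, Σxy = 2751.36
nΣxy − ΣxΣy = 11005.44 − 10718.4 = 287.04
nΣx² − (Σx)² = 54129.6 − 53824 = 305.6; nΣy² − (Σy)² = 2741.6 − 2134.44 = 607.16
r = 287.04 / √(305.6 × 607.16) = 287.04 / 430.7529 ≈ 0.666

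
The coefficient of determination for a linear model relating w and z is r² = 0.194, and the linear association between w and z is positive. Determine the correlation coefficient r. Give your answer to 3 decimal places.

0.440

|r| = √0.194 = 0.440
The association is positive, so r = 0.440.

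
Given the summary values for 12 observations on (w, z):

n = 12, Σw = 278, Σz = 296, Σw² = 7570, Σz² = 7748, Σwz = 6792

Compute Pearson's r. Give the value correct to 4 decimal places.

-0.0920

r = (nΣwz − ΣwΣz) / √[(nΣw² − (Σw)²)(nΣz² − (Σz)²)]
Numerator: 12×6792 − 278×296 = -784
Denominator: √[(90840 − 77284)(92976 − 87616)] = √[13556 × 5360] = 8524.0929
r = -784 / 8524.0929 ≈ -0.0920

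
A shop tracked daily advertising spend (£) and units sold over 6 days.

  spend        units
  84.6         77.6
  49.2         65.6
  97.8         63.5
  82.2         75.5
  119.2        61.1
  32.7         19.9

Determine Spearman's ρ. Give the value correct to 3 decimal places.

Rank spend: 4, 2, 5, 3, 6, 1
Rank units: 6, 4, 3, 5, 2, 1
d = rank(spend) − rank(units): -2, -2, 2, -2, 4, 0; Σd² = 32
ρ = 1 − 6Σd² / [n(n²−1)] = 1 − 6×32 / (6×35) = 1 − 192/210 ≈ 0.086

0.086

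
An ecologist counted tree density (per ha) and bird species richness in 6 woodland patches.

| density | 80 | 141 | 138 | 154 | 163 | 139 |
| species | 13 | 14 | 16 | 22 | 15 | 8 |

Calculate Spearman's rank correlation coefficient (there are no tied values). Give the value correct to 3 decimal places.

0.429

Rank density: 1, 4, 2, 5, 6, 3
Rank species: 2, 3, 5, 6, 4, 1
d = rank(density) − rank(species): -1, 1, -3, -1, 2, 2; Σd² = 20
ρ = 1 − 6Σd² / [n(n²−1)] = 1 − 6×20 / (6×35) = 1 − 120/210 ≈ 0.429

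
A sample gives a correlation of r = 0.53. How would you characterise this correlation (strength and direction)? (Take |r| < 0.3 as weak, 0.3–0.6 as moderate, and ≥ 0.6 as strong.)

r = 0.53 > 0 so the relationship is positive.
|r| = 0.53, which falls in the moderate range.

moderate positive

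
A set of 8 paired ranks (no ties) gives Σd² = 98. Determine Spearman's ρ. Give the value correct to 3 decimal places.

-0.167

ρ = 1 − 6Σd² / [n(n²−1)] = 1 − 6×98 / (8×63)
  = 1 − 588/504 = 1 − 1.1667 ≈ -0.167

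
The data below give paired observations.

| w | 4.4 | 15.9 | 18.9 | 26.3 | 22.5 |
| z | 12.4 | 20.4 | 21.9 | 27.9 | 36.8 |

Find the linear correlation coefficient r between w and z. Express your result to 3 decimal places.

0.834

n = 5, Σw = 88, Σz = 119.4, Σw² = 1827.32, Σz² = 3182.18, Σwz = 2354.6
nΣwz − ΣwΣz = 11773 − 10507.2 = 1265.8
nΣw² − (Σw)² = 9136.6 − 7744 = 1392.6; nΣz² − (Σz)² = 15910.9 − 14256.36 = 1654.54
r = 1265.8 / √(1392.6 × 1654.54) = 1265.8 / 1517.9303 ≈ 0.834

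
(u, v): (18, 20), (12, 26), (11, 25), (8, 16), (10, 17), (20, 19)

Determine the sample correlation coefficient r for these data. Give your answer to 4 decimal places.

n = 6, Σu = 79, Σv = 123, Σu² = 1153, Σv² = 2607, Σuv = 1625
nΣuv − ΣuΣv = 9750 − 9717 = 33
nΣu² − (Σu)² = 6918 − 6241 = 677; nΣv² − (Σv)² = 15642 − 15129 = 513
r = 33 / √(677 × 513) = 33 / 589.3225 ≈ 0.0560

0.0560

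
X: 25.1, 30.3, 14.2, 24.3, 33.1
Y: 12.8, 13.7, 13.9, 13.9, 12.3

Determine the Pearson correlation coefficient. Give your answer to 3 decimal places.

n = 5, ΣX = 127, ΣY = 66.6, ΣX² = 3435.84, ΣY² = 889.24, ΣXY = 1678.67
nΣXY − ΣXΣY = 8393.35 − 8458.2 = -64.85
nΣX² − (ΣX)² = 17179.2 − 16129 = 1050.2; nΣY² − (ΣY)² = 4446.2 − 4435.56 = 10.64
r = -64.85 / √(1050.2 × 10.64) = -64.85 / 105.7077 ≈ -0.613

-0.613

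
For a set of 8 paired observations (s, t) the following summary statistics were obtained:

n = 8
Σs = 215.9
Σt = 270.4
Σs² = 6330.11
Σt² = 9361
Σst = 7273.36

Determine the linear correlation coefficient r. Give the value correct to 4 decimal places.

-0.0720

r = (nΣst − ΣsΣt) / √[(nΣs² − (Σs)²)(nΣt² − (Σt)²)]
Numerator: 8×7273.36 − 215.9×270.4 = -192.48
Denominator: √[(50640.88 − 46612.81)(74888 − 73116.16)] = √[4028.07 × 1771.84] = 2671.5343
r = -192.48 / 2671.5343 ≈ -0.0720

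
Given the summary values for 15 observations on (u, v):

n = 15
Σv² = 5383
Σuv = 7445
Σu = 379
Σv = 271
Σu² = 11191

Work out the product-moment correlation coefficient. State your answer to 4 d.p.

0.6741

r = (nΣuv − ΣuΣv) / √[(nΣu² − (Σu)²)(nΣv² − (Σv)²)]
Numerator: 15×7445 − 379×271 = 8966
Denominator: √[(167865 − 143641)(80745 − 73441)] = √[24224 × 7304] = 13301.5825
r = 8966 / 13301.5825 ≈ 0.6741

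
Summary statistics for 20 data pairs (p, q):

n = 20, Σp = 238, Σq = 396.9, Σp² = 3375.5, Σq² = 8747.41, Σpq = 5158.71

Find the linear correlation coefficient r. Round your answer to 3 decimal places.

0.633

r = (nΣpq − ΣpΣq) / √[(nΣp² − (Σp)²)(nΣq² − (Σq)²)]
Numerator: 20×5158.71 − 238×396.9 = 8712
Denominator: √[(67510 − 56644)(174948.2 − 157529.61)] = √[10866 × 17418.59] = 13757.5579
r = 8712 / 13757.5579 ≈ 0.633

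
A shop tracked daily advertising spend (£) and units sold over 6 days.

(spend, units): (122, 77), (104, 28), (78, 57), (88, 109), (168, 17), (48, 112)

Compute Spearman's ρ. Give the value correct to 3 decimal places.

-0.714

Rank spend: 5, 4, 2, 3, 6, 1
Rank units: 4, 2, 3, 5, 1, 6
d = rank(spend) − rank(units): 1, 2, -1, -2, 5, -5; Σd² = 60
ρ = 1 − 6Σd² / [n(n²−1)] = 1 − 6×60 / (6×35) = 1 − 360/210 ≈ -0.714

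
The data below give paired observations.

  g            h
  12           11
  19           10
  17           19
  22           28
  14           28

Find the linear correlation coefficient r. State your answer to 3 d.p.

n = 5, Σg = 84, Σh = 96, Σg² = 1474, Σh² = 2150, Σgh = 1653
nΣgh − ΣgΣh = 8265 − 8064 = 201
nΣg² − (Σg)² = 7370 − 7056 = 314; nΣh² − (Σh)² = 10750 − 9216 = 1534
r = 201 / √(314 × 1534) = 201 / 694.0288 ≈ 0.290

0.290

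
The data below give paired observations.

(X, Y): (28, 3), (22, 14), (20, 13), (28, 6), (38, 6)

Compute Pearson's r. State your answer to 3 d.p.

n = 5, ΣX = 136, ΣY = 42, ΣX² = 3896, ΣY² = 446, ΣXY = 1048
nΣXY − ΣXΣY = 5240 − 5712 = -472
nΣX² − (ΣX)² = 19480 − 18496 = 984; nΣY² − (ΣY)² = 2230 − 1764 = 466
r = -472 / √(984 × 466) = -472 / 677.1588 ≈ -0.697

-0.697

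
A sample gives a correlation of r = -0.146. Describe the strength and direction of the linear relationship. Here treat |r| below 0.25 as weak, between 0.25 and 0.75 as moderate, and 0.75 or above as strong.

r = -0.146 < 0 so the relationship is negative.
|r| = 0.146, which falls in the weak range.

weak negative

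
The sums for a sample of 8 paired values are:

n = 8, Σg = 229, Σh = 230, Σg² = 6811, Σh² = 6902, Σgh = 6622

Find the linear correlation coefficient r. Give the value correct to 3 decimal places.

0.141

r = (nΣgh − ΣgΣh) / √[(nΣg² − (Σg)²)(nΣh² − (Σh)²)]
Numerator: 8×6622 − 229×230 = 306
Denominator: √[(54488 − 52441)(55216 − 52900)] = √[2047 × 2316] = 2177.3498
r = 306 / 2177.3498 ≈ 0.141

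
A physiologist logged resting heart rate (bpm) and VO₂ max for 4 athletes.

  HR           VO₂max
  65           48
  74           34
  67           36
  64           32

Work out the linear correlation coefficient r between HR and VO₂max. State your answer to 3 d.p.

-0.298

n = 4, Σx = 270, Σy = 150, Σx² = 18286, Σy² = 5780, Σxy = 10096
nΣxy − ΣxΣy = 40384 − 40500 = -116
nΣx² − (Σx)² = 73144 − 72900 = 244; nΣy² − (Σy)² = 23120 − 22500 = 620
r = -116 / √(244 × 620) = -116 / 388.9473 ≈ -0.298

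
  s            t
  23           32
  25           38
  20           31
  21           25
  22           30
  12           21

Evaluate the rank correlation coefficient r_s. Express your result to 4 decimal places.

Rank s: 5, 6, 2, 3, 4, 1
Rank t: 5, 6, 4, 2, 3, 1
d = rank(s) − rank(t): 0, 0, -2, 1, 1, 0; Σd² = 6
ρ = 1 − 6Σd² / [n(n²−1)] = 1 − 6×6 / (6×35) = 1 − 36/210 ≈ 0.8286

0.8286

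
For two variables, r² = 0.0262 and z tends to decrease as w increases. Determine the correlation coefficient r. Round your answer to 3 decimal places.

-0.162

|r| = √0.0262 = 0.162
The association is negative, so r = −0.162.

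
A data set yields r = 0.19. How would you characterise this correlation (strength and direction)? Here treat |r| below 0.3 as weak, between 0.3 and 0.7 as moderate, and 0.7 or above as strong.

r = 0.19 > 0 so the relationship is positive.
|r| = 0.19, which falls in the weak range.

weak positive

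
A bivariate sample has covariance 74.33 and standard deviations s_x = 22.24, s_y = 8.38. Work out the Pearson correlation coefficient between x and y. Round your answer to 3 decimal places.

r = Cov(x,y) / (s_x · s_y) = 74.33 / (22.24 × 8.38)
  = 74.33 / 186.3712 ≈ 0.399

0.399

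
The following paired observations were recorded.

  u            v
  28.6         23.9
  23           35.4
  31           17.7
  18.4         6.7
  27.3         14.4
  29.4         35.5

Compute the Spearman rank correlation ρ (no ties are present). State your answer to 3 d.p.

0.429

Rank u: 4, 2, 6, 1, 3, 5
Rank v: 4, 5, 3, 1, 2, 6
d = rank(u) − rank(v): 0, -3, 3, 0, 1, -1; Σd² = 20
ρ = 1 − 6Σd² / [n(n²−1)] = 1 − 6×20 / (6×35) = 1 − 120/210 ≈ 0.429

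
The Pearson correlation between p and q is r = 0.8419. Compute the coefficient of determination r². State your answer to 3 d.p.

r² = (0.8419)² = 0.709

0.709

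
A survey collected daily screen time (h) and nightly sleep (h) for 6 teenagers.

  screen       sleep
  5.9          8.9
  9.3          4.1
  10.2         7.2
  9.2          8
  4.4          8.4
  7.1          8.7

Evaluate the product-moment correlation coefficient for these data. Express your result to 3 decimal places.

n = 6, Σx = 46.1, Σy = 45.3, Σx² = 379.75, Σy² = 358.11, Σxy = 336.41
nΣxy − ΣxΣy = 2018.46 − 2088.33 = -69.87
nΣx² − (Σx)² = 2278.5 − 2125.21 = 153.29; nΣy² − (Σy)² = 2148.66 − 2052.09 = 96.57
r = -69.87 / √(153.29 × 96.57) = -69.87 / 121.6685 ≈ -0.574

-0.574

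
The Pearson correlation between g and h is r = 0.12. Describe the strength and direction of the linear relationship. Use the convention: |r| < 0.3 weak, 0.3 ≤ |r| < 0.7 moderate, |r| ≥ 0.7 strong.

weak positive

r = 0.12 > 0 so the relationship is positive.
|r| = 0.12, which falls in the weak range.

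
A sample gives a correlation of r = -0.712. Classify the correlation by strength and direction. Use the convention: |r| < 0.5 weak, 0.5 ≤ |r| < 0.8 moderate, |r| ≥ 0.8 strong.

r = -0.712 < 0 so the relationship is negative.
|r| = 0.712, which falls in the moderate range.

moderate negative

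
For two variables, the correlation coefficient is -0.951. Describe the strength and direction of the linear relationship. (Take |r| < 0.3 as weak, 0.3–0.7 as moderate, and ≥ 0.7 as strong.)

r = -0.951 < 0 so the relationship is negative.
|r| = 0.951, which falls in the strong range.

strong negative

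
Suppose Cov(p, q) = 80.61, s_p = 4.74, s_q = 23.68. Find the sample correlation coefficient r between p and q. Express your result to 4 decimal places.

0.7182

r = Cov(p,q) / (s_p · s_q) = 80.61 / (4.74 × 23.68)
  = 80.61 / 112.2432 ≈ 0.7182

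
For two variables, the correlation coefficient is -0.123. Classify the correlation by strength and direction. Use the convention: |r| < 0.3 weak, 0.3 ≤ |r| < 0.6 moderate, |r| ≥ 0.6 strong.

r = -0.123 < 0 so the relationship is negative.
|r| = 0.123, which falls in the weak range.

weak negative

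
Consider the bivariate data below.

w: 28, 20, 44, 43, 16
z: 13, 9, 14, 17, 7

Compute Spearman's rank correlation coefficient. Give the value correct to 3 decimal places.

Rank w: 3, 2, 5, 4, 1
Rank z: 3, 2, 4, 5, 1
d = rank(w) − rank(z): 0, 0, 1, -1, 0; Σd² = 2
ρ = 1 − 6Σd² / [n(n²−1)] = 1 − 6×2 / (5×24) = 1 − 12/120 ≈ 0.900

0.900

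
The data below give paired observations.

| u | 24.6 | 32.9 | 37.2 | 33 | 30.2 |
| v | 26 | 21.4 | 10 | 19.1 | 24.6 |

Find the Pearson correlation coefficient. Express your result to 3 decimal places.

-0.886

n = 5, Σu = 157.9, Σv = 101.1, Σu² = 5072.45, Σv² = 2203.93, Σuv = 3088.88
nΣuv − ΣuΣv = 15444.4 − 15963.69 = -519.29
nΣu² − (Σu)² = 25362.25 − 24932.41 = 429.84; nΣv² − (Σv)² = 11019.65 − 10221.21 = 798.44
r = -519.29 / √(429.84 × 798.44) = -519.29 / 585.8340 ≈ -0.886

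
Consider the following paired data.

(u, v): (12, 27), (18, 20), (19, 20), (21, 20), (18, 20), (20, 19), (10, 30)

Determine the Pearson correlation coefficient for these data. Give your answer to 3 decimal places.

-0.969

n = 7, Σu = 118, Σv = 156, Σu² = 2094, Σv² = 3590, Σuv = 2524
nΣuv − ΣuΣv = 17668 − 18408 = -740
nΣu² − (Σu)² = 14658 − 13924 = 734; nΣv² − (Σv)² = 25130 − 24336 = 794
r = -740 / √(734 × 794) = -740 / 763.4108 ≈ -0.969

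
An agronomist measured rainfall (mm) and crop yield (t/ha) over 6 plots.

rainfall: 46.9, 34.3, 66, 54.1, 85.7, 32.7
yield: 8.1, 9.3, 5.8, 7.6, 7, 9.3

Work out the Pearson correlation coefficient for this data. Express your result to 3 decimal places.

-0.821

n = 6, Σx = 319.7, Σy = 47.1, Σx² = 19072.69, Σy² = 378.99, Σxy = 2396.85
nΣxy − ΣxΣy = 14381.1 − 15057.87 = -676.77
nΣx² − (Σx)² = 114436.14 − 102208.09 = 12228.05; nΣy² − (Σy)² = 2273.94 − 2218.41 = 55.53
r = -676.77 / √(12228.05 × 55.53) = -676.77 / 824.0289 ≈ -0.821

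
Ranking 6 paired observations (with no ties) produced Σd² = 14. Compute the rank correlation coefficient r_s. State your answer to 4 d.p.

ρ = 1 − 6Σd² / [n(n²−1)] = 1 − 6×14 / (6×35)
  = 1 − 84/210 = 1 − 0.40000 ≈ 0.6000

0.6000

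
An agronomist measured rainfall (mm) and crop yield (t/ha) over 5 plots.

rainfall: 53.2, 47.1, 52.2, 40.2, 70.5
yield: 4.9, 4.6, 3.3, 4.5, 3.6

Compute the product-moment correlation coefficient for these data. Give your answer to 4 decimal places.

n = 5, Σx = 263.2, Σy = 20.9, Σx² = 14359.78, Σy² = 89.27, Σxy = 1084.3
nΣxy − ΣxΣy = 5421.5 − 5500.88 = -79.38
nΣx² − (Σx)² = 71798.9 − 69274.24 = 2524.66; nΣy² − (Σy)² = 446.35 − 436.81 = 9.54
r = -79.38 / √(2524.66 × 9.54) = -79.38 / 155.1943 ≈ -0.5115

-0.5115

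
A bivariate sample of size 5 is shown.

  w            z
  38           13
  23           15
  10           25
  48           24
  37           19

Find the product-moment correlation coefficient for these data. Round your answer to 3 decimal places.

-0.163

n = 5, Σw = 156, Σz = 96, Σw² = 5746, Σz² = 1956, Σwz = 2944
nΣwz − ΣwΣz = 14720 − 14976 = -256
nΣw² − (Σw)² = 28730 − 24336 = 4394; nΣz² − (Σz)² = 9780 − 9216 = 564
r = -256 / √(4394 × 564) = -256 / 1574.2351 ≈ -0.163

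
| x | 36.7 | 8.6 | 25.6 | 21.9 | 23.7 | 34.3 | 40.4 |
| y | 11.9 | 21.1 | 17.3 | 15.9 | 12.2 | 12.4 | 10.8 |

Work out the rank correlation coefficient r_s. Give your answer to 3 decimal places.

-0.821

Rank x: 6, 1, 4, 2, 3, 5, 7
Rank y: 2, 7, 6, 5, 3, 4, 1
d = rank(x) − rank(y): 4, -6, -2, -3, 0, 1, 6; Σd² = 102
ρ = 1 − 6Σd² / [n(n²−1)] = 1 − 6×102 / (7×48) = 1 − 612/336 ≈ -0.821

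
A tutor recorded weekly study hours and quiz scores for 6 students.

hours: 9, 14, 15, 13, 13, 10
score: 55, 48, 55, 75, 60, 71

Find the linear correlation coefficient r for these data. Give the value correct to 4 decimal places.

n = 6, Σx = 74, Σy = 364, Σx² = 940, Σy² = 22620, Σxy = 4457
nΣxy − ΣxΣy = 26742 − 26936 = -194
nΣx² − (Σx)² = 5640 − 5476 = 164; nΣy² − (Σy)² = 135720 − 132496 = 3224
r = -194 / √(164 × 3224) = -194 / 727.1424 ≈ -0.2668

-0.2668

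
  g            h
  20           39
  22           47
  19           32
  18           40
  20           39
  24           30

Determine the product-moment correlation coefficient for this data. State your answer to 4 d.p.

-0.1736

n = 6, Σg = 123, Σh = 227, Σg² = 2545, Σh² = 8775, Σgh = 4642
nΣgh − ΣgΣh = 27852 − 27921 = -69
nΣg² − (Σg)² = 15270 − 15129 = 141; nΣh² − (Σh)² = 52650 − 51529 = 1121
r = -69 / √(141 × 1121) = -69 / 397.5689 ≈ -0.1736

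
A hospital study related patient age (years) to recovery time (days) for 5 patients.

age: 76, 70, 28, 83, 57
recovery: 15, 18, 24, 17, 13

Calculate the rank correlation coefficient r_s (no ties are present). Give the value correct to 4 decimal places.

Rank age: 4, 3, 1, 5, 2
Rank recovery: 2, 4, 5, 3, 1
d = rank(age) − rank(recovery): 2, -1, -4, 2, 1; Σd² = 26
ρ = 1 − 6Σd² / [n(n²−1)] = 1 − 6×26 / (5×24) = 1 − 156/120 ≈ -0.3000

-0.3000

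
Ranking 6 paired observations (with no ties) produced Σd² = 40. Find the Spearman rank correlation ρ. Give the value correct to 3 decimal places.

ρ = 1 − 6Σd² / [n(n²−1)] = 1 − 6×40 / (6×35)
  = 1 − 240/210 = 1 − 1.1429 ≈ -0.143

-0.143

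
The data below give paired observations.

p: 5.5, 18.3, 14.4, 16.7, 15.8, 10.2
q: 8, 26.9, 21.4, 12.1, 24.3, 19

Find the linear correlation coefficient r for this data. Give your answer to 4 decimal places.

n = 6, Σp = 80.9, Σq = 111.7, Σp² = 1205.07, Σq² = 2343.47, Σpq = 1624.24
nΣpq − ΣpΣq = 9745.44 − 9036.53 = 708.91
nΣp² − (Σp)² = 7230.42 − 6544.81 = 685.61; nΣq² − (Σq)² = 14060.82 − 12476.89 = 1583.93
r = 708.91 / √(685.61 × 1583.93) = 708.91 / 1042.0932 ≈ 0.6803

0.6803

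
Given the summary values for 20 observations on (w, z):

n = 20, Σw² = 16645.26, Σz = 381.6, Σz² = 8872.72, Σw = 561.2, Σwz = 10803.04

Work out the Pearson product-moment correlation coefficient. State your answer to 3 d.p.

0.080

r = (nΣwz − ΣwΣz) / √[(nΣw² − (Σw)²)(nΣz² − (Σz)²)]
Numerator: 20×10803.04 − 561.2×381.6 = 1906.88
Denominator: √[(332905.2 − 314945.44)(177454.4 − 145618.56)] = √[17959.76 × 31835.84] = 23911.5881
r = 1906.88 / 23911.5881 ≈ 0.080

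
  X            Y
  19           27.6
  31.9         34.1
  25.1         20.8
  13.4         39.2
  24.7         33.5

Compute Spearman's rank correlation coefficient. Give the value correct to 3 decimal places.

Rank X: 2, 5, 4, 1, 3
Rank Y: 2, 4, 1, 5, 3
d = rank(X) − rank(Y): 0, 1, 3, -4, 0; Σd² = 26
ρ = 1 − 6Σd² / [n(n²−1)] = 1 − 6×26 / (5×24) = 1 − 156/120 ≈ -0.300

-0.300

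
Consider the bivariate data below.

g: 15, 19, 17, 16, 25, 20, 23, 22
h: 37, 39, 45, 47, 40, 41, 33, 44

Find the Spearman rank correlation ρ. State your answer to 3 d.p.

Rank g: 1, 4, 3, 2, 8, 5, 7, 6
Rank h: 2, 3, 7, 8, 4, 5, 1, 6
d = rank(g) − rank(h): -1, 1, -4, -6, 4, 0, 6, 0; Σd² = 106
ρ = 1 − 6Σd² / [n(n²−1)] = 1 − 6×106 / (8×63) = 1 − 636/504 ≈ -0.262

-0.262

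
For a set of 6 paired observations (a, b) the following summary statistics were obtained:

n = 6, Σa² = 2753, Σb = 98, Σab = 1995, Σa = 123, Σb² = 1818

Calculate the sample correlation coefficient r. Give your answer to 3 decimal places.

-0.062

r = (nΣab − ΣaΣb) / √[(nΣa² − (Σa)²)(nΣb² − (Σb)²)]
Numerator: 6×1995 − 123×98 = -84
Denominator: √[(16518 − 15129)(10908 − 9604)] = √[1389 × 1304] = 1345.8291
r = -84 / 1345.8291 ≈ -0.062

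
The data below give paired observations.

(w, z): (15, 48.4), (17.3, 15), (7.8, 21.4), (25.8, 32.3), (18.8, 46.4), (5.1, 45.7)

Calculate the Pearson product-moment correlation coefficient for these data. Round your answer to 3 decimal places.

-0.074

n = 6, Σw = 89.8, Σz = 209.2, Σw² = 1630.22, Σz² = 8310.26, Σwz = 3091.15
nΣwz − ΣwΣz = 18546.9 − 18786.16 = -239.26
nΣw² − (Σw)² = 9781.32 − 8064.04 = 1717.28; nΣz² − (Σz)² = 49861.56 − 43764.64 = 6096.92
r = -239.26 / √(1717.28 × 6096.92) = -239.26 / 3235.7563 ≈ -0.074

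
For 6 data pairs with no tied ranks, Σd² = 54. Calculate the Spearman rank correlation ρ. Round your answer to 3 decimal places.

ρ = 1 − 6Σd² / [n(n²−1)] = 1 − 6×54 / (6×35)
  = 1 − 324/210 = 1 − 1.5429 ≈ -0.543

-0.543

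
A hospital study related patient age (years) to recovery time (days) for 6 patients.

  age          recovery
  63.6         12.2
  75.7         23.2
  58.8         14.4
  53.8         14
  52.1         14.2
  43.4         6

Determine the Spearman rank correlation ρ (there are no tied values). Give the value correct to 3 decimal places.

Rank age: 5, 6, 4, 3, 2, 1
Rank recovery: 2, 6, 5, 3, 4, 1
d = rank(age) − rank(recovery): 3, 0, -1, 0, -2, 0; Σd² = 14
ρ = 1 − 6Σd² / [n(n²−1)] = 1 − 6×14 / (6×35) = 1 − 84/210 ≈ 0.600

0.600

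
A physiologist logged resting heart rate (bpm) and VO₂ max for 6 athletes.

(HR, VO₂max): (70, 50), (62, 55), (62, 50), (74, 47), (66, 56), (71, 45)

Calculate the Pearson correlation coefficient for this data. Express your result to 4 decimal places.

n = 6, Σx = 405, Σy = 303, Σx² = 27461, Σy² = 15395, Σxy = 20379
nΣxy − ΣxΣy = 122274 − 122715 = -441
nΣx² − (Σx)² = 164766 − 164025 = 741; nΣy² − (Σy)² = 92370 − 91809 = 561
r = -441 / √(741 × 561) = -441 / 644.7488 ≈ -0.6840

-0.6840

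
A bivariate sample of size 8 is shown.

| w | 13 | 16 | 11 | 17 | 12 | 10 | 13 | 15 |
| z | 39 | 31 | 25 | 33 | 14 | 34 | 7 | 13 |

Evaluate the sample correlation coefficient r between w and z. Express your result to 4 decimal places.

n = 8, Σw = 107, Σz = 196, Σw² = 1473, Σz² = 5766, Σwz = 2633
nΣwz − ΣwΣz = 21064 − 20972 = 92
nΣw² − (Σw)² = 11784 − 11449 = 335; nΣz² − (Σz)² = 46128 − 38416 = 7712
r = 92 / √(335 × 7712) = 92 / 1607.3332 ≈ 0.0572

0.0572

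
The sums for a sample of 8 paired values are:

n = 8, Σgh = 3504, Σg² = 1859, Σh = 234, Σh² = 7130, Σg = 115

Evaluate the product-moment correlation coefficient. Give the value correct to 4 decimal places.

0.5785

r = (nΣgh − ΣgΣh) / √[(nΣg² − (Σg)²)(nΣh² − (Σh)²)]
Numerator: 8×3504 − 115×234 = 1122
Denominator: √[(14872 − 13225)(57040 − 54756)] = √[1647 × 2284] = 1939.5226
r = 1122 / 1939.5226 ≈ 0.5785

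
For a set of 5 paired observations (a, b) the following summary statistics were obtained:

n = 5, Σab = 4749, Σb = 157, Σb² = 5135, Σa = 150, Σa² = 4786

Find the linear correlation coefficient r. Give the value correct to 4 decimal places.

r = (nΣab − ΣaΣb) / √[(nΣa² − (Σa)²)(nΣb² − (Σb)²)]
Numerator: 5×4749 − 150×157 = 195
Denominator: √[(23930 − 22500)(25675 − 24649)] = √[1430 × 1026] = 1211.2721
r = 195 / 1211.2721 ≈ 0.1610

0.1610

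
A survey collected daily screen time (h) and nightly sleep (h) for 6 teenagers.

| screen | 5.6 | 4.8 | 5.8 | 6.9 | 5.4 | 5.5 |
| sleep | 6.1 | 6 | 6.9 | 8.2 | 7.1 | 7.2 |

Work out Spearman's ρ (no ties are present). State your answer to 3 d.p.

Rank screen: 4, 1, 5, 6, 2, 3
Rank sleep: 2, 1, 3, 6, 4, 5
d = rank(screen) − rank(sleep): 2, 0, 2, 0, -2, -2; Σd² = 16
ρ = 1 − 6Σd² / [n(n²−1)] = 1 − 6×16 / (6×35) = 1 − 96/210 ≈ 0.543

0.543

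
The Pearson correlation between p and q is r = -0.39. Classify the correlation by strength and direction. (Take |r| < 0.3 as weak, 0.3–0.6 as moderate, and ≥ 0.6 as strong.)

moderate negative

r = -0.39 < 0 so the relationship is negative.
|r| = 0.39, which falls in the moderate range.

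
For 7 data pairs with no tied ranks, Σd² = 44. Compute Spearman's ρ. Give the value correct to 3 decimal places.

ρ = 1 − 6Σd² / [n(n²−1)] = 1 − 6×44 / (7×48)
  = 1 − 264/336 = 1 − 0.7857 ≈ 0.214

0.214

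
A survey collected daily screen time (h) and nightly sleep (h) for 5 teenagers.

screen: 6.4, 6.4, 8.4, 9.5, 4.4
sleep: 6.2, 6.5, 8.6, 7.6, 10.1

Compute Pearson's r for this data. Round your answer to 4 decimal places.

n = 5, Σx = 35.1, Σy = 39, Σx² = 262.09, Σy² = 314.42, Σxy = 270.16
nΣxy − ΣxΣy = 1350.8 − 1368.9 = -18.1
nΣx² − (Σx)² = 1310.45 − 1232.01 = 78.44; nΣy² − (Σy)² = 1572.1 − 1521 = 51.1
r = -18.1 / √(78.44 × 51.1) = -18.1 / 63.3110 ≈ -0.2859

-0.2859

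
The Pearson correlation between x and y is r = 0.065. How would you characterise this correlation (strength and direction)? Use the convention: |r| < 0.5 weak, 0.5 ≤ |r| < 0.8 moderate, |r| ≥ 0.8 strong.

r = 0.065 > 0 so the relationship is positive.
|r| = 0.065, which falls in the weak range.

weak positive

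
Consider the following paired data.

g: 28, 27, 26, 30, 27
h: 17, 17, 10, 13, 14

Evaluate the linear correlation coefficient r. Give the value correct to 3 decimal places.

0.190

n = 5, Σg = 138, Σh = 71, Σg² = 3818, Σh² = 1043, Σgh = 1963
nΣgh − ΣgΣh = 9815 − 9798 = 17
nΣg² − (Σg)² = 19090 − 19044 = 46; nΣh² − (Σh)² = 5215 − 5041 = 174
r = 17 / √(46 × 174) = 17 / 89.4651 ≈ 0.190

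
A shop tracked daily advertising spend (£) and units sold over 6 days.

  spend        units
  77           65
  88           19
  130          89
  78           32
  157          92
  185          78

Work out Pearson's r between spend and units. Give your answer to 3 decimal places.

0.712

n = 6, Σx = 715, Σy = 375, Σx² = 95531, Σy² = 28079, Σxy = 49617
nΣxy − ΣxΣy = 297702 − 268125 = 29577
nΣx² − (Σx)² = 573186 − 511225 = 61961; nΣy² − (Σy)² = 168474 − 140625 = 27849
r = 29577 / √(61961 × 27849) = 29577 / 41539.7627 ≈ 0.712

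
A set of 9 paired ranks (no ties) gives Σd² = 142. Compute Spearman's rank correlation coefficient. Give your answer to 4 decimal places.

ρ = 1 − 6Σd² / [n(n²−1)] = 1 − 6×142 / (9×80)
  = 1 − 852/720 = 1 − 1.18333 ≈ -0.1833

-0.1833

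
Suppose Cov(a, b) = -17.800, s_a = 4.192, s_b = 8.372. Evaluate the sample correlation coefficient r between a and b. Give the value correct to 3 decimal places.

r = Cov(a,b) / (s_a · s_b) = -17.800 / (4.192 × 8.372)
  = -17.800 / 35.0954 ≈ -0.507

-0.507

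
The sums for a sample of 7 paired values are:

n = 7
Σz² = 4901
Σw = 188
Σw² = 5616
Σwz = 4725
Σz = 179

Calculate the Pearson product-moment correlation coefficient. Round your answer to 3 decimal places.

-0.192

r = (nΣwz − ΣwΣz) / √[(nΣw² − (Σw)²)(nΣz² − (Σz)²)]
Numerator: 7×4725 − 188×179 = -577
Denominator: √[(39312 − 35344)(34307 − 32041)] = √[3968 × 2266] = 2998.5810
r = -577 / 2998.5810 ≈ -0.192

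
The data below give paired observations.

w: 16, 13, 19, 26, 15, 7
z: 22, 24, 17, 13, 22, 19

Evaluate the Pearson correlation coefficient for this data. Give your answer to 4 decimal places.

n = 6, Σw = 96, Σz = 117, Σw² = 1736, Σz² = 2363, Σwz = 1788
nΣwz − ΣwΣz = 10728 − 11232 = -504
nΣw² − (Σw)² = 10416 − 9216 = 1200; nΣz² − (Σz)² = 14178 − 13689 = 489
r = -504 / √(1200 × 489) = -504 / 766.0287 ≈ -0.6579

-0.6579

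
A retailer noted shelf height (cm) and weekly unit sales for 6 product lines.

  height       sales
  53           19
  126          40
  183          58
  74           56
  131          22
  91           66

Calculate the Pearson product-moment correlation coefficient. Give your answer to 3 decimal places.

n = 6, Σx = 658, Σy = 261, Σx² = 83092, Σy² = 13301, Σxy = 29693
nΣxy − ΣxΣy = 178158 − 171738 = 6420
nΣx² − (Σx)² = 498552 − 432964 = 65588; nΣy² − (Σy)² = 79806 − 68121 = 11685
r = 6420 / √(65588 × 11685) = 6420 / 27683.8541 ≈ 0.232

0.232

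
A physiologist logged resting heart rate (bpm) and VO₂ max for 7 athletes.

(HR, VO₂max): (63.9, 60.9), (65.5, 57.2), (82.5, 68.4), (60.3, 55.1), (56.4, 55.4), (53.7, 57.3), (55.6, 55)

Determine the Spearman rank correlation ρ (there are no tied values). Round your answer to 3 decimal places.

Rank HR: 5, 6, 7, 4, 3, 1, 2
Rank VO₂max: 6, 4, 7, 2, 3, 5, 1
d = rank(HR) − rank(VO₂max): -1, 2, 0, 2, 0, -4, 1; Σd² = 26
ρ = 1 − 6Σd² / [n(n²−1)] = 1 − 6×26 / (7×48) = 1 − 156/336 ≈ 0.536

0.536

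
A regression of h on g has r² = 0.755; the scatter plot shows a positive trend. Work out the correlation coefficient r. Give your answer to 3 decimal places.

0.869

|r| = √0.755 = 0.869
The association is positive, so r = 0.869.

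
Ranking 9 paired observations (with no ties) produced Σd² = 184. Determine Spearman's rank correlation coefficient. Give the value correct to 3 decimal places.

-0.533

ρ = 1 − 6Σd² / [n(n²−1)] = 1 − 6×184 / (9×80)
  = 1 − 1104/720 = 1 − 1.5333 ≈ -0.533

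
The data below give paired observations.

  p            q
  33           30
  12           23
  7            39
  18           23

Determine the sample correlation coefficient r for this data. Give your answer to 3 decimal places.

n = 4, Σp = 70, Σq = 115, Σp² = 1606, Σq² = 3479, Σpq = 1953
nΣpq − ΣpΣq = 7812 − 8050 = -238
nΣp² − (Σp)² = 6424 − 4900 = 1524; nΣq² − (Σq)² = 13916 − 13225 = 691
r = -238 / √(1524 × 691) = -238 / 1026.1988 ≈ -0.232

-0.232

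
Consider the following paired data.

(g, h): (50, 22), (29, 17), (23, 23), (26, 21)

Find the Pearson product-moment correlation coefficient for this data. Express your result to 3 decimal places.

0.124

n = 4, Σg = 128, Σh = 83, Σg² = 4546, Σh² = 1743, Σgh = 2668
nΣgh − ΣgΣh = 10672 − 10624 = 48
nΣg² − (Σg)² = 18184 − 16384 = 1800; nΣh² − (Σh)² = 6972 − 6889 = 83
r = 48 / √(1800 × 83) = 48 / 386.5230 ≈ 0.124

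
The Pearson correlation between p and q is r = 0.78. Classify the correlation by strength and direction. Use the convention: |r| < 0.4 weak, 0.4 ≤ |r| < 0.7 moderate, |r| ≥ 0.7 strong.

strong positive

r = 0.78 > 0 so the relationship is positive.
|r| = 0.78, which falls in the strong range.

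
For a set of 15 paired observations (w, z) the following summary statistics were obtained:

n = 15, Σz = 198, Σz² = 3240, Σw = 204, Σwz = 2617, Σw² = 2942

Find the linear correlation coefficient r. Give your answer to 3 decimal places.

-0.234

r = (nΣwz − ΣwΣz) / √[(nΣw² − (Σw)²)(nΣz² − (Σz)²)]
Numerator: 15×2617 − 204×198 = -1137
Denominator: √[(44130 − 41616)(48600 − 39204)] = √[2514 × 9396] = 4860.2000
r = -1137 / 4860.2000 ≈ -0.234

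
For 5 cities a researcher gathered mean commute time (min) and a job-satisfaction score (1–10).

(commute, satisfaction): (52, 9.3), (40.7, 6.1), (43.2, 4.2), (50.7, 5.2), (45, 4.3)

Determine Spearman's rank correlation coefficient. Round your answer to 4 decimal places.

0.4000

Rank commute: 5, 1, 2, 4, 3
Rank satisfaction: 5, 4, 1, 3, 2
d = rank(commute) − rank(satisfaction): 0, -3, 1, 1, 1; Σd² = 12
ρ = 1 − 6Σd² / [n(n²−1)] = 1 − 6×12 / (5×24) = 1 − 72/120 ≈ 0.4000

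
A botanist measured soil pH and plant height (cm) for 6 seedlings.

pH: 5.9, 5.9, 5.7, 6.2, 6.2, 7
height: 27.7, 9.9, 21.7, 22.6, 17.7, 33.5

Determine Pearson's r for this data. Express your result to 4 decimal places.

0.6071

n = 6, Σx = 36.9, Σy = 133.1, Σx² = 227.99, Σy² = 3282.49, Σxy = 829.89
nΣxy − ΣxΣy = 4979.34 − 4911.39 = 67.95
nΣx² − (Σx)² = 1367.94 − 1361.61 = 6.33; nΣy² − (Σy)² = 19694.94 − 17715.61 = 1979.33
r = 67.95 / √(6.33 × 1979.33) = 67.95 / 111.9337 ≈ 0.6071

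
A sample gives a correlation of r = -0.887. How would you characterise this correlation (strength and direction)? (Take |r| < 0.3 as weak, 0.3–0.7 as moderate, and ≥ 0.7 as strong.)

strong negative

r = -0.887 < 0 so the relationship is negative.
|r| = 0.887, which falls in the strong range.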